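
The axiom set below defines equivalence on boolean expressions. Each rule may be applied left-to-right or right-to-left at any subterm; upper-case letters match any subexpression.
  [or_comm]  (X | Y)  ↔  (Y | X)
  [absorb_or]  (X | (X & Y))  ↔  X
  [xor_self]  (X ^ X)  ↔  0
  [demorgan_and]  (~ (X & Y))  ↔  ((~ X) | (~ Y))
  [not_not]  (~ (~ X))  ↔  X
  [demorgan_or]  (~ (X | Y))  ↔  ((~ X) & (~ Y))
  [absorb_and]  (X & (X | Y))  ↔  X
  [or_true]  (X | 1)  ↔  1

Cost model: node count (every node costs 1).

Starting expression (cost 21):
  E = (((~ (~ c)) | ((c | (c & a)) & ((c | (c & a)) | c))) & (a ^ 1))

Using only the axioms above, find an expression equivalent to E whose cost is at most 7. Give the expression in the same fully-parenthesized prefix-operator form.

(1) ((c | (c & a)) & ((c | (c & a)) | c))  =[absorb_and →]=  (c | (c & a))    ⊢ (((~ (~ c)) | (c | (c & a))) & (a ^ 1))
(2) (c | (c & a))  =[absorb_or →]=  c    ⊢ (((~ (~ c)) | c) & (a ^ 1))
(3) (~ (~ c))  =[not_not →]=  c    ⊢ cost 7, within 7

((c | c) & (a ^ 1))   [cost 7]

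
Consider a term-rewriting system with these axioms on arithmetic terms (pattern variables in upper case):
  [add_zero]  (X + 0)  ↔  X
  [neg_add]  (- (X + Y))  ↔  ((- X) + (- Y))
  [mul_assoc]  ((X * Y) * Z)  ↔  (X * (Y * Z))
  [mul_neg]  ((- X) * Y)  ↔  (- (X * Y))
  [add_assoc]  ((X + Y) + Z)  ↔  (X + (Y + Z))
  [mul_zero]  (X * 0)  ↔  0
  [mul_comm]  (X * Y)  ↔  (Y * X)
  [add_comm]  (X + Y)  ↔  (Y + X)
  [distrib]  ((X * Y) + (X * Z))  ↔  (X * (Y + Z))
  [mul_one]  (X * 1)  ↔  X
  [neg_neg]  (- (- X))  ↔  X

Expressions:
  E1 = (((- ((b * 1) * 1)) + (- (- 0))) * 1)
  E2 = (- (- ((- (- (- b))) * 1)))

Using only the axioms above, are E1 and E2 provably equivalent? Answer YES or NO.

1. [mul_one →] (((- ((b * 1) * 1)) + (- (- 0))) * 1)  →  ((- ((b * 1) * 1)) + (- (- 0)))
2. [mul_one →] ((b * 1) * 1)  →  (b * 1);  E1 = ((- (b * 1)) + (- (- 0)))
3. [neg_neg →] (- (- 0))  →  0;  E1 = ((- (b * 1)) + 0)
4. [add_zero →] ((- (b * 1)) + 0)  →  (- (b * 1))
5. [mul_one →] (b * 1)  →  b;  E1 = (- b)
6. [neg_neg ←] b  →  (- (- b));  E1 = (- (- (- b)))
7. [neg_neg ←] b  →  (- (- b));  E1 = (- (- (- (- (- b)))))
8. [mul_one ←] (- (- (- b)))  →  ((- (- (- b))) * 1);  this is E2

YES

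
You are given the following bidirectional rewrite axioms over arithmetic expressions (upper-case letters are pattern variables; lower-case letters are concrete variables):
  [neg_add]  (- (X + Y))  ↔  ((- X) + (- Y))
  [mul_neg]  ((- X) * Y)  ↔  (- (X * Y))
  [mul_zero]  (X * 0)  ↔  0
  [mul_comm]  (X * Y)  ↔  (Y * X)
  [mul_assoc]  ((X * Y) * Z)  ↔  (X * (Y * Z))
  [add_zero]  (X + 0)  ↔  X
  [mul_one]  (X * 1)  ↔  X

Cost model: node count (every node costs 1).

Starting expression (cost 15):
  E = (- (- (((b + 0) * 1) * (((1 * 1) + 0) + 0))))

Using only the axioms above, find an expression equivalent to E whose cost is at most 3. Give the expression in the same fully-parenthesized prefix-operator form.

(1) (((1 * 1) + 0) + 0)  =[add_zero →]=  ((1 * 1) + 0)    ⊢ (- (- (((b + 0) * 1) * ((1 * 1) + 0))))
(2) ((b + 0) * 1)  =[mul_one →]=  (b + 0)    ⊢ (- (- ((b + 0) * ((1 * 1) + 0))))
(3) (1 * 1)  =[mul_one →]=  1    ⊢ (- (- ((b + 0) * (1 + 0))))
(4) (1 + 0)  =[add_zero →]=  1    ⊢ (- (- ((b + 0) * 1)))
(5) (b + 0)  =[add_zero →]=  b    ⊢ (- (- (b * 1)))
(6) (b * 1)  =[mul_one →]=  b    ⊢ cost 3, within 3

(- (- b))   [cost 3]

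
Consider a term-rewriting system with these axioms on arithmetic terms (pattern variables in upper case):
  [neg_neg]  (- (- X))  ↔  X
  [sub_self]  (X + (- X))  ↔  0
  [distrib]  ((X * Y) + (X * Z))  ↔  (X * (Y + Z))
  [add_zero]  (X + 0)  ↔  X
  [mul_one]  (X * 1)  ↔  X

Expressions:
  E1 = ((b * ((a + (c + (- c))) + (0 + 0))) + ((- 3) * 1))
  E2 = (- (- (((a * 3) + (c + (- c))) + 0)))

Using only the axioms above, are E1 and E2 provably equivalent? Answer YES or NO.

The axioms are sound identities: if E1 ↔* E2 then E1 and E2 evaluate identically under any assignment.
Under a=0, b=0, c=0: E1 evaluates to -3, E2 to 0. Distinct ⇒ no rewrite sequence connects them.

NO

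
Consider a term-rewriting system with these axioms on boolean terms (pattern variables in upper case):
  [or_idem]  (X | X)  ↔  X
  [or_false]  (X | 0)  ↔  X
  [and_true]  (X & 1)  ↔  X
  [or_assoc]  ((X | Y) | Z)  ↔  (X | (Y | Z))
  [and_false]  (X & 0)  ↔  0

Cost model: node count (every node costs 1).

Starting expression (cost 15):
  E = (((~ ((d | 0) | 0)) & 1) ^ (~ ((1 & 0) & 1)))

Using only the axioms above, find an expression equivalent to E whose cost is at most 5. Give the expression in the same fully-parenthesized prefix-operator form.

((~ d) ^ (~ 0))   [cost 5]

(1) ((~ ((d | 0) | 0)) & 1)  =[and_true →]=  (~ ((d | 0) | 0))    ⊢ ((~ ((d | 0) | 0)) ^ (~ ((1 & 0) & 1)))
(2) (d | 0)  =[or_false →]=  d    ⊢ ((~ (d | 0)) ^ (~ ((1 & 0) & 1)))
(3) (1 & 0)  =[and_false →]=  0    ⊢ ((~ (d | 0)) ^ (~ (0 & 1)))
(4) (0 & 1)  =[and_true →]=  0    ⊢ ((~ (d | 0)) ^ (~ 0))
(5) (d | 0)  =[or_false →]=  d    ⊢ cost 5, within 5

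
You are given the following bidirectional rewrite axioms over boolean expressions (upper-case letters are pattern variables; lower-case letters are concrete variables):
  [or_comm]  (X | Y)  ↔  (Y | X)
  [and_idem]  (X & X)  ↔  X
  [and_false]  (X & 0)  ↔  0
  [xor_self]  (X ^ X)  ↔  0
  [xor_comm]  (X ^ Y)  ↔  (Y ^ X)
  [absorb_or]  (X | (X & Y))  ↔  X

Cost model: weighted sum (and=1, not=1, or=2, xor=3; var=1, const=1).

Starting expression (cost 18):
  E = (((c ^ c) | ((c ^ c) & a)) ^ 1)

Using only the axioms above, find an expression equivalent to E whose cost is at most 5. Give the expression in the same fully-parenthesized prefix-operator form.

(1 ^ 0)   [cost 5]

step 1: absorb_or (→) rewrites ((c ^ c) | ((c ^ c) & a)) into (c ^ c), now ((c ^ c) ^ 1)
step 2: xor_comm (→) rewrites ((c ^ c) ^ 1) into (1 ^ (c ^ c))
step 3: xor_self (→) rewrites (c ^ c) into 0, reaching cost 5 (bound 5)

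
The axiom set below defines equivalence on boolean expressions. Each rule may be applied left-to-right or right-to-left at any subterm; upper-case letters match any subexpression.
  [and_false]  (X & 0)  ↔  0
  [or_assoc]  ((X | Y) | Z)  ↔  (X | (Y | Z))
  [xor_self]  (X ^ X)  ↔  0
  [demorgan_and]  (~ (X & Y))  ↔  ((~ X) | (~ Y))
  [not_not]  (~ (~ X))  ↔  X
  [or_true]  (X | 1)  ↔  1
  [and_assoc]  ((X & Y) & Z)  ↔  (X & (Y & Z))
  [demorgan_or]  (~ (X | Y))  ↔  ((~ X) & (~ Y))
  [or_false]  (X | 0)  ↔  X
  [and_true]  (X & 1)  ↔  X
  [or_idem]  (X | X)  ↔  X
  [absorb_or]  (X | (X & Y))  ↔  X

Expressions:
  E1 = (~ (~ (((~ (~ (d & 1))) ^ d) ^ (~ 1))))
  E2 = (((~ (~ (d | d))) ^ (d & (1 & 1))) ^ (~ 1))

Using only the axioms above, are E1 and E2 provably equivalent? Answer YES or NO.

(1) (~ (~ (((~ (~ (d & 1))) ^ d) ^ (~ 1))))  =[not_not →]=  (((~ (~ (d & 1))) ^ d) ^ (~ 1))
(2) (~ (~ (d & 1)))  =[not_not →]=  (d & 1)    ⊢ (((d & 1) ^ d) ^ (~ 1))
(3) (d & 1)  =[and_true →]=  d    ⊢ ((d ^ d) ^ (~ 1))
(4) d  =[and_true ←]=  (d & 1)    ⊢ ((d ^ (d & 1)) ^ (~ 1))
(5) 1  =[and_true ←]=  (1 & 1)    ⊢ ((d ^ (d & (1 & 1))) ^ (~ 1))
(6) d  =[not_not ←]=  (~ (~ d))    ⊢ (((~ (~ d)) ^ (d & (1 & 1))) ^ (~ 1))
(7) d  =[or_idem ←]=  (d | d)    ⊢ E2

YES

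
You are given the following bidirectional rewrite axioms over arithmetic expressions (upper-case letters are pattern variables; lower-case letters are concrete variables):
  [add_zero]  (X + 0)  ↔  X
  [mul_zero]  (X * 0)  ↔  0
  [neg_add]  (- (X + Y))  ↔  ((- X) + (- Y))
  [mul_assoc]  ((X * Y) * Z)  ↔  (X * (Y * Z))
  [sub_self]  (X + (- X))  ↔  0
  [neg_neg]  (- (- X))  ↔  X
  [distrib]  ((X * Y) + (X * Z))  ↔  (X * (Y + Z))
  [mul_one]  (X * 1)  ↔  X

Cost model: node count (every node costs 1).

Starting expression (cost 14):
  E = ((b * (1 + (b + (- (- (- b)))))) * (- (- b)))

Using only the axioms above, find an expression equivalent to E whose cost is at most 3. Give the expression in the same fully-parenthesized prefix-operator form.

(b * b)   [cost 3]

1. [neg_neg →] (- (- (- b)))  →  (- b);  E = ((b * (1 + (b + (- b)))) * (- (- b)))
2. [sub_self →] (b + (- b))  →  0;  E = ((b * (1 + 0)) * (- (- b)))
3. [add_zero →] (1 + 0)  →  1;  E = ((b * 1) * (- (- b)))
4. [mul_one →] (b * 1)  →  b;  E = (b * (- (- b)))
5. [neg_neg →] (- (- b))  →  b;  cost 3 ≤ 3, done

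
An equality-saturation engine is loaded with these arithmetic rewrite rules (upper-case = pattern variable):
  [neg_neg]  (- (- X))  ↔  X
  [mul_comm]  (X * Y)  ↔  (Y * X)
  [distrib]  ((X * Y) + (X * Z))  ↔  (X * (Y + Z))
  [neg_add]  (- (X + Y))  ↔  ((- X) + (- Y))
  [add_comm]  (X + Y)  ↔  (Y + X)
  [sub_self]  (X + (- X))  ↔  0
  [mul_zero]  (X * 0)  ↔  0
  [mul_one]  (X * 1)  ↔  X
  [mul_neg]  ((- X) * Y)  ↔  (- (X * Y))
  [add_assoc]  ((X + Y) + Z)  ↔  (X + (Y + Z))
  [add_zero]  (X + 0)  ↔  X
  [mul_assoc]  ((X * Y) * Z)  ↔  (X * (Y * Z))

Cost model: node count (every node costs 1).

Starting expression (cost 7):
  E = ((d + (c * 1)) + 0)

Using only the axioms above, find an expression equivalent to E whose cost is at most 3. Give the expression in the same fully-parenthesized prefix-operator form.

1. [mul_one →] (c * 1)  →  c;  E = ((d + c) + 0)
2. [add_assoc →] ((d + c) + 0)  →  (d + (c + 0))
3. [add_zero →] (c + 0)  →  c;  cost 3 ≤ 3, done

(d + c)   [cost 3]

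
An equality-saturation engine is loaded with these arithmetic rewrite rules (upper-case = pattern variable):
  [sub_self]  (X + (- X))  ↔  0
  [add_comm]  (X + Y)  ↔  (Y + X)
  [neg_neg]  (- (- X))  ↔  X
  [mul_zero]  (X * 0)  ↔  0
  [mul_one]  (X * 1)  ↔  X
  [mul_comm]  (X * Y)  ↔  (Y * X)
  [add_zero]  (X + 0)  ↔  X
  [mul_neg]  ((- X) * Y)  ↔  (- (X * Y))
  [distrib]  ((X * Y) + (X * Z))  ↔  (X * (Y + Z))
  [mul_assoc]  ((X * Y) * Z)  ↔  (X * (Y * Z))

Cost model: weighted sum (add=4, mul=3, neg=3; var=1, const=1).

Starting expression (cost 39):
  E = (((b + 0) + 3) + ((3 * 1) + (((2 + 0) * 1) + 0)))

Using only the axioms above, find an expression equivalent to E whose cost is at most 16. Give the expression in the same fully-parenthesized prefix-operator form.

((b + 3) + (3 + 2))   [cost 16]

step 1: mul_one (→) rewrites ((2 + 0) * 1) into (2 + 0), now (((b + 0) + 3) + ((3 * 1) + ((2 + 0) + 0)))
step 2: mul_one (→) rewrites (3 * 1) into 3, now (((b + 0) + 3) + (3 + ((2 + 0) + 0)))
step 3: add_zero (→) rewrites (2 + 0) into 2, now (((b + 0) + 3) + (3 + (2 + 0)))
step 4: add_zero (→) rewrites (b + 0) into b, now ((b + 3) + (3 + (2 + 0)))
step 5: add_zero (→) rewrites (2 + 0) into 2, reaching cost 16 (bound 16)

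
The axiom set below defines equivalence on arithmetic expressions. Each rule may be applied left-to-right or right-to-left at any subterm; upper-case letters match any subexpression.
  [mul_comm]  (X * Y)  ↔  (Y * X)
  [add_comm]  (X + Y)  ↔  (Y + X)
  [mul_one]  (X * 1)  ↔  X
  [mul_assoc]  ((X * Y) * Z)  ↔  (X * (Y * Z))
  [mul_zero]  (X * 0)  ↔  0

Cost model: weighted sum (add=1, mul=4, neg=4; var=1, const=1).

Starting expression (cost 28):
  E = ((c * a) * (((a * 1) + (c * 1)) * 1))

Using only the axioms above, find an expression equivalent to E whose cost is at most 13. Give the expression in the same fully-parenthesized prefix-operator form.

((c * a) * (a + c))   [cost 13]

step 1: mul_one (→) rewrites (c * 1) into c, now ((c * a) * (((a * 1) + c) * 1))
step 2: mul_one (→) rewrites (((a * 1) + c) * 1) into ((a * 1) + c), now ((c * a) * ((a * 1) + c))
step 3: mul_one (→) rewrites (a * 1) into a, reaching cost 13 (bound 13)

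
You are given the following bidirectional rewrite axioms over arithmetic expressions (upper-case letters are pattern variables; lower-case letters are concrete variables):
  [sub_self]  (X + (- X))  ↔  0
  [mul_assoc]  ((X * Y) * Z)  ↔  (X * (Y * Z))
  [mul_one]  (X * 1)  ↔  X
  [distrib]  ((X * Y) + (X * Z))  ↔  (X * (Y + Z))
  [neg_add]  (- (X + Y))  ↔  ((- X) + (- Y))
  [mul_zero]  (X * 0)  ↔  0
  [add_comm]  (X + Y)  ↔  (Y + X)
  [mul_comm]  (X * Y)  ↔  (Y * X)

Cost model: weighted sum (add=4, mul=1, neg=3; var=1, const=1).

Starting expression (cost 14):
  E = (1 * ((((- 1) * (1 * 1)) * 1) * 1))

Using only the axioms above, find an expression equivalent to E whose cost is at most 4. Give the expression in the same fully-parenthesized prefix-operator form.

(- 1)   [cost 4]

(1) (((- 1) * (1 * 1)) * 1)  =[mul_one →]=  ((- 1) * (1 * 1))    ⊢ (1 * (((- 1) * (1 * 1)) * 1))
(2) (((- 1) * (1 * 1)) * 1)  =[mul_one →]=  ((- 1) * (1 * 1))    ⊢ (1 * ((- 1) * (1 * 1)))
(3) (1 * ((- 1) * (1 * 1)))  =[mul_comm →]=  (((- 1) * (1 * 1)) * 1)
(4) (1 * 1)  =[mul_one →]=  1    ⊢ (((- 1) * 1) * 1)
(5) (((- 1) * 1) * 1)  =[mul_one →]=  ((- 1) * 1)
(6) ((- 1) * 1)  =[mul_one →]=  (- 1)    ⊢ cost 4, within 4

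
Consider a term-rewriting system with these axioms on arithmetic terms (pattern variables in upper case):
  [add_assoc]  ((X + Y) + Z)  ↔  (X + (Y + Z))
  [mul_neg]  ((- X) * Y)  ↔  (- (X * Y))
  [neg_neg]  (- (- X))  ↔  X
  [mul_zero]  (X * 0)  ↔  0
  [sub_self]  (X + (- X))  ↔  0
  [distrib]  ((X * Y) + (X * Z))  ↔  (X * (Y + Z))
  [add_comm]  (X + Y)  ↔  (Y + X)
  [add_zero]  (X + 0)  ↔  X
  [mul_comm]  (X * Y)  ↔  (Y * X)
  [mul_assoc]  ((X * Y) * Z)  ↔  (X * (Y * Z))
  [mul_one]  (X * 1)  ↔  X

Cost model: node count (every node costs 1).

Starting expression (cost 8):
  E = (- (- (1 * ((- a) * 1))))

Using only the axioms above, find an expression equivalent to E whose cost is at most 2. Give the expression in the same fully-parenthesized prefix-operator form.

(- a)   [cost 2]

(1) (- (- (1 * ((- a) * 1))))  =[neg_neg →]=  (1 * ((- a) * 1))
(2) ((- a) * 1)  =[mul_one →]=  (- a)    ⊢ (1 * (- a))
(3) (1 * (- a))  =[mul_comm →]=  ((- a) * 1)
(4) ((- a) * 1)  =[mul_one →]=  (- a)    ⊢ cost 2, within 2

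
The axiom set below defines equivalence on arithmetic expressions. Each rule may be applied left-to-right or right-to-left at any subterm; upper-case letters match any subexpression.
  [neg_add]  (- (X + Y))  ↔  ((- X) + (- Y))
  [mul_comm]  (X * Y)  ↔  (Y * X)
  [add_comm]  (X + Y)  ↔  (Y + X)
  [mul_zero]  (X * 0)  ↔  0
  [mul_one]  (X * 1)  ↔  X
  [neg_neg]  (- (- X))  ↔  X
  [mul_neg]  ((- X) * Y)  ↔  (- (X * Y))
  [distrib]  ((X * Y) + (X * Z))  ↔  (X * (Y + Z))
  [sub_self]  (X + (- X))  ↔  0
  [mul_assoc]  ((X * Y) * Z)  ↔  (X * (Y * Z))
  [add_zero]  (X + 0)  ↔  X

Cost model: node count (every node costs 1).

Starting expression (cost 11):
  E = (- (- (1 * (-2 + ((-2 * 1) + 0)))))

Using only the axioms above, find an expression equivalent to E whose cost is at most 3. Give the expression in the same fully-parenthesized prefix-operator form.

(1) (-2 * 1)  =[mul_one →]=  -2    ⊢ (- (- (1 * (-2 + (-2 + 0)))))
(2) (1 * (-2 + (-2 + 0)))  =[mul_comm →]=  ((-2 + (-2 + 0)) * 1)    ⊢ (- (- ((-2 + (-2 + 0)) * 1)))
(3) ((-2 + (-2 + 0)) * 1)  =[mul_one →]=  (-2 + (-2 + 0))    ⊢ (- (- (-2 + (-2 + 0))))
(4) (- (- (-2 + (-2 + 0))))  =[neg_neg →]=  (-2 + (-2 + 0))
(5) (-2 + 0)  =[add_zero →]=  -2    ⊢ cost 3, within 3

(-2 + -2)   [cost 3]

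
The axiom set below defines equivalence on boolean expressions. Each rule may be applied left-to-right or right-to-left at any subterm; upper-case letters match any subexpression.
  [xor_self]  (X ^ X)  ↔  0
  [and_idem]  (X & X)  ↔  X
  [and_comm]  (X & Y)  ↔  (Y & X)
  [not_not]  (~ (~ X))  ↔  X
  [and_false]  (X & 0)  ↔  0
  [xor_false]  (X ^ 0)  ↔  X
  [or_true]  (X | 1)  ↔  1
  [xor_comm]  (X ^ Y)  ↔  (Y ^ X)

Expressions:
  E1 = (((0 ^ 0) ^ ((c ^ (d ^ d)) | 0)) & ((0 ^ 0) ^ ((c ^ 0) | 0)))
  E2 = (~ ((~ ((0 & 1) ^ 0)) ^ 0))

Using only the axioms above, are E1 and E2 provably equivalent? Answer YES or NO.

NO

The axioms are sound identities: if E1 ↔* E2 then E1 and E2 evaluate identically under any assignment.
Under c=1, d=0: E1 evaluates to 1, E2 to 0. Distinct ⇒ no rewrite sequence connects them.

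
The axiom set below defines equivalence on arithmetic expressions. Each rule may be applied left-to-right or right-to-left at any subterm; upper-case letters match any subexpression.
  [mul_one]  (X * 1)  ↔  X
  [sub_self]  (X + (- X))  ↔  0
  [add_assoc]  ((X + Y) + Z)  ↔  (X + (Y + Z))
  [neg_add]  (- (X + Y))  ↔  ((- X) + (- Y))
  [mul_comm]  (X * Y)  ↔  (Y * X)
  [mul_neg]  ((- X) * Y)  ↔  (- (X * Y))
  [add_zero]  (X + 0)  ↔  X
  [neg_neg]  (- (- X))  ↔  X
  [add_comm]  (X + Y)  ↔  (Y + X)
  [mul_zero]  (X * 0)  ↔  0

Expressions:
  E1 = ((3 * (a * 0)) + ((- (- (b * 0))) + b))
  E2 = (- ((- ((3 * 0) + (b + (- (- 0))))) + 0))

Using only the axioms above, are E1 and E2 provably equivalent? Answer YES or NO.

step 1: mul_zero (→) rewrites (b * 0) into 0, now ((3 * (a * 0)) + ((- (- 0)) + b))
step 2: mul_zero (→) rewrites (a * 0) into 0, now ((3 * 0) + ((- (- 0)) + b))
step 3: add_comm (→) rewrites ((- (- 0)) + b) into (b + (- (- 0))), now ((3 * 0) + (b + (- (- 0))))
step 4: neg_neg (→) rewrites (- (- 0)) into 0, now ((3 * 0) + (b + 0))
step 5: neg_neg (←) rewrites ((3 * 0) + (b + 0)) into (- (- ((3 * 0) + (b + 0))))
step 6: add_zero (←) rewrites (- ((3 * 0) + (b + 0))) into ((- ((3 * 0) + (b + 0))) + 0), now (- ((- ((3 * 0) + (b + 0))) + 0))
step 7: neg_neg (←) rewrites 0 into (- (- 0)), which is E2

YES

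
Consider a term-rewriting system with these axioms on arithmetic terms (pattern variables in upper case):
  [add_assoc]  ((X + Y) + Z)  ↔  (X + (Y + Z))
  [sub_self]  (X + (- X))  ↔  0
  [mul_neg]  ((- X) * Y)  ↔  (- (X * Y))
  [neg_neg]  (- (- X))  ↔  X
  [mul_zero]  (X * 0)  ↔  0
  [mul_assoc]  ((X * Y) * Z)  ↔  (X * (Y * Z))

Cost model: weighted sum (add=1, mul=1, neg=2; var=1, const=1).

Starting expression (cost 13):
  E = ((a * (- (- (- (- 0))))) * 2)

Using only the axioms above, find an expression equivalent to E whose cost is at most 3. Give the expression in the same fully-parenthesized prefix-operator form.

step 1: neg_neg (→) rewrites (- (- 0)) into 0, now ((a * (- (- 0))) * 2)
step 2: neg_neg (→) rewrites (- (- 0)) into 0, now ((a * 0) * 2)
step 3: mul_zero (→) rewrites (a * 0) into 0, reaching cost 3 (bound 3)

(0 * 2)   [cost 3]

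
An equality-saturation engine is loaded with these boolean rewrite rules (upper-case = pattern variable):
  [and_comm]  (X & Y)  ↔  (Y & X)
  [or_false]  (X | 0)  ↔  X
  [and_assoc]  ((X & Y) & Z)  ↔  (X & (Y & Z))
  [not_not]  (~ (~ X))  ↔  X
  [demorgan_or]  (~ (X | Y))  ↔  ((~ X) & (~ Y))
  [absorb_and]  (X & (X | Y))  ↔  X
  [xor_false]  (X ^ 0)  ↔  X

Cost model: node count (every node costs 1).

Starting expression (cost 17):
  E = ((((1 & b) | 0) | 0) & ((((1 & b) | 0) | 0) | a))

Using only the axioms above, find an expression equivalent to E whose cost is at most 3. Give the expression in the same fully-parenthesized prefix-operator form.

(1) ((((1 & b) | 0) | 0) & ((((1 & b) | 0) | 0) | a))  =[absorb_and →]=  (((1 & b) | 0) | 0)
(2) (((1 & b) | 0) | 0)  =[or_false →]=  ((1 & b) | 0)
(3) ((1 & b) | 0)  =[or_false →]=  (1 & b)    ⊢ cost 3, within 3

(1 & b)   [cost 3]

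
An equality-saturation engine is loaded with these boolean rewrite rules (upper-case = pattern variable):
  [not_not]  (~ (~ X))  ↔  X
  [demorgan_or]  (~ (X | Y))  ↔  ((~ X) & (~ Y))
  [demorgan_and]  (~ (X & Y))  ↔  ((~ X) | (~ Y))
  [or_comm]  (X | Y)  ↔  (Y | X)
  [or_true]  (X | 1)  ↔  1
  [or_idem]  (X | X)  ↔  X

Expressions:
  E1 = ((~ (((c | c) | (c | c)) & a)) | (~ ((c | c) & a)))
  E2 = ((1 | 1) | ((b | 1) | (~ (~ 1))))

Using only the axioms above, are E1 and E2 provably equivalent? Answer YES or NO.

NO

Every axiom is a valid identity, so a rewrite proof would force E1 and E2 to agree under every assignment.
At a=1, b=0, c=1: E1 = 0 but E2 = 1; they differ, so no derivation exists.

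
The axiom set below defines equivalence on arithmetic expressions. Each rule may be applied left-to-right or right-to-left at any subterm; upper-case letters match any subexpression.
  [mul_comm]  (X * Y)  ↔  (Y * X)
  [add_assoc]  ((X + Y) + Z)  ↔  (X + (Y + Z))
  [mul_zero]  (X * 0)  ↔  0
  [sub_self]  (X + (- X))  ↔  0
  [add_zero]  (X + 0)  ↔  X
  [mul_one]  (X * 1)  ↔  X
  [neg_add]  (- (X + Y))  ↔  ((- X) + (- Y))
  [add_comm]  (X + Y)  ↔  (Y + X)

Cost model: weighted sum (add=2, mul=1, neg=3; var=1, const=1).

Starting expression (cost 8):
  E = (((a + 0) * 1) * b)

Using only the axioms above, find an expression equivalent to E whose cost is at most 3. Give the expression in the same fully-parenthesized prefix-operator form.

(1) (a + 0)  =[add_zero →]=  a    ⊢ ((a * 1) * b)
(2) (a * 1)  =[mul_one →]=  a    ⊢ cost 3, within 3

(a * b)   [cost 3]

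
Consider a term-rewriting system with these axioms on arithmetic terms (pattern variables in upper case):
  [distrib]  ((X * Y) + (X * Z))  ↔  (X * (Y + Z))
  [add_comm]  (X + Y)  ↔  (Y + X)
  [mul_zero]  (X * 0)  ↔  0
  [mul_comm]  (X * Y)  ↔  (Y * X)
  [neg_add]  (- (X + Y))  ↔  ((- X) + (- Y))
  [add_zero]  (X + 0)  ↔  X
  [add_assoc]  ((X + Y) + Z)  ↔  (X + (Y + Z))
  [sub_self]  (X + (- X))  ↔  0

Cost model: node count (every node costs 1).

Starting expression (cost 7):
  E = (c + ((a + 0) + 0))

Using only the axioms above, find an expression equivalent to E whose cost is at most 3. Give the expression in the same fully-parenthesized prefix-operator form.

(a + c)   [cost 3]

1. [add_comm →] (c + ((a + 0) + 0))  →  (((a + 0) + 0) + c)
2. [add_zero →] ((a + 0) + 0)  →  (a + 0);  E = ((a + 0) + c)
3. [add_zero →] (a + 0)  →  a;  cost 3 ≤ 3, done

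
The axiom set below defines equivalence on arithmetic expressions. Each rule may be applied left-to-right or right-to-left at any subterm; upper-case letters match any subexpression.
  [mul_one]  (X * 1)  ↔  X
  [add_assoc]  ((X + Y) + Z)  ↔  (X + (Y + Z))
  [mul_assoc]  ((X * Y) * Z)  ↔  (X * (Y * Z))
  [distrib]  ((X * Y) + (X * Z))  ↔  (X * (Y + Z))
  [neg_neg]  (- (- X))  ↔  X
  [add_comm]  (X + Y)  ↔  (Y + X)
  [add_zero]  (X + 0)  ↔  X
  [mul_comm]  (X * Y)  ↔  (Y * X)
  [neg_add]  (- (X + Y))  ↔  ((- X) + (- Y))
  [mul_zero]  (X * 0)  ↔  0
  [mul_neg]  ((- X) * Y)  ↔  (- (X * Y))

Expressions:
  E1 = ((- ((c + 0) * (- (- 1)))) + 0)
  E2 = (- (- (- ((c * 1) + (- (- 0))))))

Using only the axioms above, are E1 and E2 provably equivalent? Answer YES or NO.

YES

step 1: neg_neg (→) rewrites (- (- 1)) into 1, now ((- ((c + 0) * 1)) + 0)
step 2: add_zero (→) rewrites ((- ((c + 0) * 1)) + 0) into (- ((c + 0) * 1))
step 3: mul_one (→) rewrites ((c + 0) * 1) into (c + 0), now (- (c + 0))
step 4: neg_neg (←) rewrites 0 into (- (- 0)), now (- (c + (- (- 0))))
step 5: neg_neg (←) rewrites (c + (- (- 0))) into (- (- (c + (- (- 0))))), now (- (- (- (c + (- (- 0))))))
step 6: mul_one (←) rewrites c into (c * 1), which is E2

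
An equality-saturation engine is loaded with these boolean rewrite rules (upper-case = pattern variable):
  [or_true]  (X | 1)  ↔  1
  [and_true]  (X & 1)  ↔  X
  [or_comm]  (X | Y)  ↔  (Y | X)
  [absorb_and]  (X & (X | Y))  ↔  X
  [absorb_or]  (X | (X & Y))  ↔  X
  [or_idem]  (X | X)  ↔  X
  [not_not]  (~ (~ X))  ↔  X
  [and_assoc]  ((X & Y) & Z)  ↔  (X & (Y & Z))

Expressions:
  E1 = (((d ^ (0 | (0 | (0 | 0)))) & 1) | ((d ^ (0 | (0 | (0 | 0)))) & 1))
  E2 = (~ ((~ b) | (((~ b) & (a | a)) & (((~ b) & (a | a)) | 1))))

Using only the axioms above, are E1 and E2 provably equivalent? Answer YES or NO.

NO

The axioms are sound identities: if E1 ↔* E2 then E1 and E2 evaluate identically under any assignment.
Under a=0, b=0, d=1: E1 evaluates to 1, E2 to 0. Distinct ⇒ no rewrite sequence connects them.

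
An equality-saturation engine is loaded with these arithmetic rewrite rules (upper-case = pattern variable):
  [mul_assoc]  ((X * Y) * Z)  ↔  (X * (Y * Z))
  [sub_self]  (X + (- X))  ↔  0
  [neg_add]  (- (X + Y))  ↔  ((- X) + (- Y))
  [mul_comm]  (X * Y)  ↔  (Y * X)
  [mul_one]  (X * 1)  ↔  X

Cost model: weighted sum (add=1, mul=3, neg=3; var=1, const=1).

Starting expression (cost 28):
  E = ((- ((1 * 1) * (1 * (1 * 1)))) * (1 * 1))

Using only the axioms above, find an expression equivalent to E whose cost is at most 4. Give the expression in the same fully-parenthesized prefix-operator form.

(1) (1 * 1)  =[mul_one →]=  1    ⊢ ((- ((1 * 1) * (1 * 1))) * (1 * 1))
(2) (1 * 1)  =[mul_one →]=  1    ⊢ ((- ((1 * 1) * (1 * 1))) * 1)
(3) (1 * 1)  =[mul_one →]=  1    ⊢ ((- (1 * (1 * 1))) * 1)
(4) (1 * 1)  =[mul_one →]=  1    ⊢ ((- (1 * 1)) * 1)
(5) (1 * 1)  =[mul_one →]=  1    ⊢ ((- 1) * 1)
(6) ((- 1) * 1)  =[mul_one →]=  (- 1)    ⊢ cost 4, within 4

(- 1)   [cost 4]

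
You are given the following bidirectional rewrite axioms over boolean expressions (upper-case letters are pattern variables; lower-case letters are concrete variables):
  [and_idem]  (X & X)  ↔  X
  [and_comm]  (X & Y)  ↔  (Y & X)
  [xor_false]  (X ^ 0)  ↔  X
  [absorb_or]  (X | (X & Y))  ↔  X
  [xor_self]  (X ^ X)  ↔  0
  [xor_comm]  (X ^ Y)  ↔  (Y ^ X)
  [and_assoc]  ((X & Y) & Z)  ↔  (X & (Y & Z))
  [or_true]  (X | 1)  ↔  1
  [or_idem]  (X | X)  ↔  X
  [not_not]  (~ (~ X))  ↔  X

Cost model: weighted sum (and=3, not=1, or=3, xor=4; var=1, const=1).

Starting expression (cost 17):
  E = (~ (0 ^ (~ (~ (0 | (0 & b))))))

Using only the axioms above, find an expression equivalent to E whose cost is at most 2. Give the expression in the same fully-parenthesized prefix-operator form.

1. [not_not →] (~ (~ (0 | (0 & b))))  →  (0 | (0 & b));  E = (~ (0 ^ (0 | (0 & b))))
2. [absorb_or →] (0 | (0 & b))  →  0;  E = (~ (0 ^ 0))
3. [xor_self →] (0 ^ 0)  →  0;  cost 2 ≤ 2, done

(~ 0)   [cost 2]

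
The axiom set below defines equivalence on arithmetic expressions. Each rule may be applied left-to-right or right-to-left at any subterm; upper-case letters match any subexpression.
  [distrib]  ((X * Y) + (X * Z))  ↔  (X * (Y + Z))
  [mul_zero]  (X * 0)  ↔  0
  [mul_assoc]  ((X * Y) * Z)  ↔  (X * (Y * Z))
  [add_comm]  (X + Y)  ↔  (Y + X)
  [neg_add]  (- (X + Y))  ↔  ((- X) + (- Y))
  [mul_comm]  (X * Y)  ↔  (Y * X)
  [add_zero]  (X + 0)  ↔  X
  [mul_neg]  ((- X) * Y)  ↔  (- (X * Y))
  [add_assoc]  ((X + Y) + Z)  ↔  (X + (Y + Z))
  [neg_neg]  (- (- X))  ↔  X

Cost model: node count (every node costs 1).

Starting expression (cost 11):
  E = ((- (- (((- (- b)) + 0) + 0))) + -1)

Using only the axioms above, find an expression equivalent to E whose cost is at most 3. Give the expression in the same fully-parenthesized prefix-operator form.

1. [neg_neg →] (- (- (((- (- b)) + 0) + 0)))  →  (((- (- b)) + 0) + 0);  E = ((((- (- b)) + 0) + 0) + -1)
2. [add_zero →] (((- (- b)) + 0) + 0)  →  ((- (- b)) + 0);  E = (((- (- b)) + 0) + -1)
3. [add_comm →] (((- (- b)) + 0) + -1)  →  (-1 + ((- (- b)) + 0))
4. [add_zero →] ((- (- b)) + 0)  →  (- (- b));  E = (-1 + (- (- b)))
5. [neg_neg →] (- (- b))  →  b;  cost 3 ≤ 3, done

(-1 + b)   [cost 3]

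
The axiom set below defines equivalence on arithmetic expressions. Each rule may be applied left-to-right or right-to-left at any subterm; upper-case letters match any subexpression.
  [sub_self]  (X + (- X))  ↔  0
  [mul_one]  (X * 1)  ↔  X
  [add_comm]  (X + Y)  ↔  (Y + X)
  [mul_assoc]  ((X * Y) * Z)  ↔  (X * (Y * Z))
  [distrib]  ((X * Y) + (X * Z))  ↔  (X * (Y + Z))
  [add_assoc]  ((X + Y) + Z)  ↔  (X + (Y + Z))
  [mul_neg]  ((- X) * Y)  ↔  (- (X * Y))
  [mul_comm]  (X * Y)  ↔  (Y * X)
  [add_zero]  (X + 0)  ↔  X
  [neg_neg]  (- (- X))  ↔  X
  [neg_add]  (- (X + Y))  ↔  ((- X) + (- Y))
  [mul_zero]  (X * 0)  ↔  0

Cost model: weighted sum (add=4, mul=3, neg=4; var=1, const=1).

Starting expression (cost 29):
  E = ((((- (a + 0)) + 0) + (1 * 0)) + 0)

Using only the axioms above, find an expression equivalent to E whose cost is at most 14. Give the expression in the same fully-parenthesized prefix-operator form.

((- a) + (1 * 0))   [cost 14]

(1) (a + 0)  =[add_zero →]=  a    ⊢ ((((- a) + 0) + (1 * 0)) + 0)
(2) ((((- a) + 0) + (1 * 0)) + 0)  =[add_zero →]=  (((- a) + 0) + (1 * 0))
(3) ((- a) + 0)  =[add_zero →]=  (- a)    ⊢ cost 14, within 14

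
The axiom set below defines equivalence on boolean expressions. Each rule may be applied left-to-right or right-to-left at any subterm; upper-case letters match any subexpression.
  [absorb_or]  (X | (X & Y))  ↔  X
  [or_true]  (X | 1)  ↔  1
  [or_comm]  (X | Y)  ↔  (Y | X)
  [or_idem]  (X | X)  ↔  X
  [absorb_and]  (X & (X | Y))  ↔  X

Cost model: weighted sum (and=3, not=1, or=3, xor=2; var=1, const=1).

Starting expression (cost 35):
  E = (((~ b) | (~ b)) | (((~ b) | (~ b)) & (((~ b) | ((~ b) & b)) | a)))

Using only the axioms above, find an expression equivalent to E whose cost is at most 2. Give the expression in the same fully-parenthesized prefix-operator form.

step 1: absorb_or (→) rewrites ((~ b) | ((~ b) & b)) into (~ b), now (((~ b) | (~ b)) | (((~ b) | (~ b)) & ((~ b) | a)))
step 2: or_idem (→) rewrites ((~ b) | (~ b)) into (~ b), now (((~ b) | (~ b)) | ((~ b) & ((~ b) | a)))
step 3: absorb_and (→) rewrites ((~ b) & ((~ b) | a)) into (~ b), now (((~ b) | (~ b)) | (~ b))
step 4: or_idem (→) rewrites ((~ b) | (~ b)) into (~ b), now ((~ b) | (~ b))
step 5: or_idem (→) rewrites ((~ b) | (~ b)) into (~ b), reaching cost 2 (bound 2)

(~ b)   [cost 2]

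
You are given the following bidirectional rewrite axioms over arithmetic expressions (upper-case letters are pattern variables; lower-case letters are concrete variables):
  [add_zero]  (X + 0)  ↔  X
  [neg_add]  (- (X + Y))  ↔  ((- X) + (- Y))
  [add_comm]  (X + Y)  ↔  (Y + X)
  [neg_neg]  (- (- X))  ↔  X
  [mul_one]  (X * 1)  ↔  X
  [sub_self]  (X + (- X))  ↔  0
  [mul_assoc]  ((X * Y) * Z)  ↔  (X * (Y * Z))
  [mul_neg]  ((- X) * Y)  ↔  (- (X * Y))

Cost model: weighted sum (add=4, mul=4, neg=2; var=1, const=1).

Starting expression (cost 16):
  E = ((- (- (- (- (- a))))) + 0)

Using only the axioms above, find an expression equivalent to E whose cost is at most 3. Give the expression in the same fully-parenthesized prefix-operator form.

(1) (- (- (- (- a))))  =[neg_neg →]=  (- (- a))    ⊢ ((- (- (- a))) + 0)
(2) (- (- (- a)))  =[neg_neg →]=  (- a)    ⊢ ((- a) + 0)
(3) ((- a) + 0)  =[add_zero →]=  (- a)    ⊢ cost 3, within 3

(- a)   [cost 3]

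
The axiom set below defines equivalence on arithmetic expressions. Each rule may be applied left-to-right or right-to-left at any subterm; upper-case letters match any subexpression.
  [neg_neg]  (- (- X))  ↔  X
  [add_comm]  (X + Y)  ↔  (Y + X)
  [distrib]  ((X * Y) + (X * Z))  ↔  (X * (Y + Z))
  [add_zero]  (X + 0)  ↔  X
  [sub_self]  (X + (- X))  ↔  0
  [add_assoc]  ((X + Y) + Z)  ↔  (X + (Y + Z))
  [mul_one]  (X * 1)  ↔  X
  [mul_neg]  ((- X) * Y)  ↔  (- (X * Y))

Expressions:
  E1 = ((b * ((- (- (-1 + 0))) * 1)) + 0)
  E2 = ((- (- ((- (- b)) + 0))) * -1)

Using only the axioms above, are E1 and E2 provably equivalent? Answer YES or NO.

step 1: neg_neg (→) rewrites (- (- (-1 + 0))) into (-1 + 0), now ((b * ((-1 + 0) * 1)) + 0)
step 2: mul_one (→) rewrites ((-1 + 0) * 1) into (-1 + 0), now ((b * (-1 + 0)) + 0)
step 3: add_zero (→) rewrites (-1 + 0) into -1, now ((b * -1) + 0)
step 4: add_zero (→) rewrites ((b * -1) + 0) into (b * -1)
step 5: neg_neg (←) rewrites b into (- (- b)), now ((- (- b)) * -1)
step 6: neg_neg (←) rewrites (- (- b)) into (- (- (- (- b)))), now ((- (- (- (- b)))) * -1)
step 7: add_zero (←) rewrites (- (- b)) into ((- (- b)) + 0), which is E2

YES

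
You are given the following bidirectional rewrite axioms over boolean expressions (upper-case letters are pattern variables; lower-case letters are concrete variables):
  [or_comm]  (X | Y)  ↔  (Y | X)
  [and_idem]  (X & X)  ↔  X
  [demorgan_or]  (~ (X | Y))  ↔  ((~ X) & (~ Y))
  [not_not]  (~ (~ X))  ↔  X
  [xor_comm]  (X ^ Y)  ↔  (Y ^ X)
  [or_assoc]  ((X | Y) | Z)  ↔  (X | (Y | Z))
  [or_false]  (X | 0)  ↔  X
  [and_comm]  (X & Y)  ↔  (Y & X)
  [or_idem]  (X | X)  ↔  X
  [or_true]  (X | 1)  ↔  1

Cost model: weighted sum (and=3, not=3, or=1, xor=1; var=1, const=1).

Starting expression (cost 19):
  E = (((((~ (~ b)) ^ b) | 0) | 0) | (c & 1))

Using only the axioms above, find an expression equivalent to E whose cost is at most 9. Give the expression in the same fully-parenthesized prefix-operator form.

(1) ((((~ (~ b)) ^ b) | 0) | 0)  =[or_false →]=  (((~ (~ b)) ^ b) | 0)    ⊢ ((((~ (~ b)) ^ b) | 0) | (c & 1))
(2) (~ (~ b))  =[not_not →]=  b    ⊢ (((b ^ b) | 0) | (c & 1))
(3) ((b ^ b) | 0)  =[or_false →]=  (b ^ b)    ⊢ cost 9, within 9

((b ^ b) | (c & 1))   [cost 9]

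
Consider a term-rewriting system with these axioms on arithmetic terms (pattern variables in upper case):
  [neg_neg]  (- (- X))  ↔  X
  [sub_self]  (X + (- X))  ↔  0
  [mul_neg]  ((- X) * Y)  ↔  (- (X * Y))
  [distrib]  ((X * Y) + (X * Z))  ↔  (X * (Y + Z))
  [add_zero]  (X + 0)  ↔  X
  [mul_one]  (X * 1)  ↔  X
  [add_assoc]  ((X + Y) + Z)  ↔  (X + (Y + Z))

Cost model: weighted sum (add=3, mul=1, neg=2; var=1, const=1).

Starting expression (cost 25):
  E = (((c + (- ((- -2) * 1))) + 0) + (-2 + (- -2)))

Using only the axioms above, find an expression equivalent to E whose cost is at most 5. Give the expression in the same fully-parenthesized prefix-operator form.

(c + -2)   [cost 5]

step 1: mul_one (→) rewrites ((- -2) * 1) into (- -2), now (((c + (- (- -2))) + 0) + (-2 + (- -2)))
step 2: sub_self (→) rewrites (-2 + (- -2)) into 0, now (((c + (- (- -2))) + 0) + 0)
step 3: add_zero (→) rewrites (((c + (- (- -2))) + 0) + 0) into ((c + (- (- -2))) + 0)
step 4: add_zero (→) rewrites ((c + (- (- -2))) + 0) into (c + (- (- -2)))
step 5: neg_neg (→) rewrites (- (- -2)) into -2, reaching cost 5 (bound 5)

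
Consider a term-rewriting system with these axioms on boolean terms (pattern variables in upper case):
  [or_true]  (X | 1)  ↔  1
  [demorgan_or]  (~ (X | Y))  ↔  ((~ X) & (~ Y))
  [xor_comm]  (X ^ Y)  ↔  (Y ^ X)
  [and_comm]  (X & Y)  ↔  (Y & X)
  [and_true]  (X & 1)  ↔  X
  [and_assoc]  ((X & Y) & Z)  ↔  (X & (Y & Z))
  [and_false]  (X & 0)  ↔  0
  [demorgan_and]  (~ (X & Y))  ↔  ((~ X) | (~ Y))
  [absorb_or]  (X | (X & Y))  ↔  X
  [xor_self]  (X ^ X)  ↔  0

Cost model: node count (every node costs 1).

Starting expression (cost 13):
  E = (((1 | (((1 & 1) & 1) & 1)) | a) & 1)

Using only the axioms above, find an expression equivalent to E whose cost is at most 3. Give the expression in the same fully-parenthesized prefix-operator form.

(1 | a)   [cost 3]

1. [and_true →] (((1 | (((1 & 1) & 1) & 1)) | a) & 1)  →  ((1 | (((1 & 1) & 1) & 1)) | a)
2. [and_true →] (1 & 1)  →  1;  E = ((1 | ((1 & 1) & 1)) | a)
3. [and_true →] (1 & 1)  →  1;  E = ((1 | (1 & 1)) | a)
4. [absorb_or →] (1 | (1 & 1))  →  1;  cost 3 ≤ 3, done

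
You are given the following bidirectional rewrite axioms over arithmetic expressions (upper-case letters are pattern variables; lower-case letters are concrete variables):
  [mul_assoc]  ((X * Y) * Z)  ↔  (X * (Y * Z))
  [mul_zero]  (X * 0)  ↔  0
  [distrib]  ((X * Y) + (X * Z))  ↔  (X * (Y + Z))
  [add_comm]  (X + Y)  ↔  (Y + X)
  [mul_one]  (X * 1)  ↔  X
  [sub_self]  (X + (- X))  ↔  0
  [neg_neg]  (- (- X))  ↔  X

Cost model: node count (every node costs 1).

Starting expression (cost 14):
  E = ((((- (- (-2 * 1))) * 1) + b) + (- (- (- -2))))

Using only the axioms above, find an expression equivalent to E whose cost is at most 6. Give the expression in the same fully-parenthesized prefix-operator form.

((-2 + b) + (- -2))   [cost 6]

step 1: neg_neg (→) rewrites (- (- (-2 * 1))) into (-2 * 1), now ((((-2 * 1) * 1) + b) + (- (- (- -2))))
step 2: mul_one (→) rewrites (-2 * 1) into -2, now (((-2 * 1) + b) + (- (- (- -2))))
step 3: mul_one (→) rewrites (-2 * 1) into -2, now ((-2 + b) + (- (- (- -2))))
step 4: neg_neg (→) rewrites (- (- -2)) into -2, reaching cost 6 (bound 6)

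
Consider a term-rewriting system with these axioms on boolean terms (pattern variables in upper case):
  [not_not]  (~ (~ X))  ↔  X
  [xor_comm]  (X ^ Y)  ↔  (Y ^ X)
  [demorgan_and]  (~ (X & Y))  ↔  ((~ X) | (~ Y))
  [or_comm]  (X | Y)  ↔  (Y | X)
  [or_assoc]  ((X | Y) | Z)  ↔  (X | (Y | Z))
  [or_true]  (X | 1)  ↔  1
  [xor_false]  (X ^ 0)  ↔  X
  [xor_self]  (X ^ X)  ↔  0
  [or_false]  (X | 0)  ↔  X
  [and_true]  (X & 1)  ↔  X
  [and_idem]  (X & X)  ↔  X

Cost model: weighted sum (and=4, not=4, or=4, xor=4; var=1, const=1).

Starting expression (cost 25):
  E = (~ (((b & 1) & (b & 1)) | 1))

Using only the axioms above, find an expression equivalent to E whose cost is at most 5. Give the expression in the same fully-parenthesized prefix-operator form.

1. [and_idem →] ((b & 1) & (b & 1))  →  (b & 1);  E = (~ ((b & 1) | 1))
2. [and_true →] (b & 1)  →  b;  E = (~ (b | 1))
3. [or_true →] (b | 1)  →  1;  cost 5 ≤ 5, done

(~ 1)   [cost 5]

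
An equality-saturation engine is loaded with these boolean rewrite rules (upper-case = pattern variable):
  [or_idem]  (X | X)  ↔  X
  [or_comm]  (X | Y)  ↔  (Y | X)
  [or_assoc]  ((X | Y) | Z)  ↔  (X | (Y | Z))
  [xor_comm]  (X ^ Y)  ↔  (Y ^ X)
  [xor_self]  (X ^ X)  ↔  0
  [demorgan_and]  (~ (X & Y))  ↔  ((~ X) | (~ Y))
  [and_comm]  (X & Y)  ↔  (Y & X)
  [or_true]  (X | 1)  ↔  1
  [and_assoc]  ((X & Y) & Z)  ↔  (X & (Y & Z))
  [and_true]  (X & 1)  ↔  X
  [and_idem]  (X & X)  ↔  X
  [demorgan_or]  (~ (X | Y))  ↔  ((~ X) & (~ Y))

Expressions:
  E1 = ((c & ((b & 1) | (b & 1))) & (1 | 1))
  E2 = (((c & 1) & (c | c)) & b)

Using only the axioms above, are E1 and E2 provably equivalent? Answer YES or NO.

(1) ((b & 1) | (b & 1))  =[or_idem →]=  (b & 1)    ⊢ ((c & (b & 1)) & (1 | 1))
(2) (b & 1)  =[and_true →]=  b    ⊢ ((c & b) & (1 | 1))
(3) (1 | 1)  =[or_idem →]=  1    ⊢ ((c & b) & 1)
(4) ((c & b) & 1)  =[and_true →]=  (c & b)
(5) c  =[and_idem ←]=  (c & c)    ⊢ ((c & c) & b)
(6) c  =[or_idem ←]=  (c | c)    ⊢ ((c & (c | c)) & b)
(7) c  =[and_true ←]=  (c & 1)    ⊢ E2

YES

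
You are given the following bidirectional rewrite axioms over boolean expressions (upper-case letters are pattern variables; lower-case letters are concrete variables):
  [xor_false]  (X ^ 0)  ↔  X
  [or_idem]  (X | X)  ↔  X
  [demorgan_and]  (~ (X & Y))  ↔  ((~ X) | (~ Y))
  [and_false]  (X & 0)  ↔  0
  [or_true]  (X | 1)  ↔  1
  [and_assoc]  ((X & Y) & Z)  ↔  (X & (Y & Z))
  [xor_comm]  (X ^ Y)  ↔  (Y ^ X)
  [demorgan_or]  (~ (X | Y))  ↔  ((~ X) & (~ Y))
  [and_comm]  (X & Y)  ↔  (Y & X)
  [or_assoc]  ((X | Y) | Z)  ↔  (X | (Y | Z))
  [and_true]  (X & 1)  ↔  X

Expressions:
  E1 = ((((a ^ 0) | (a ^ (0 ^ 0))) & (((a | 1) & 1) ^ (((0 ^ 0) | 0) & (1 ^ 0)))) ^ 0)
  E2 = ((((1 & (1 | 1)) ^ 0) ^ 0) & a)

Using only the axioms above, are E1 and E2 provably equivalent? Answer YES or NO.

step 1: xor_false (→) rewrites (0 ^ 0) into 0, now ((((a ^ 0) | (a ^ (0 ^ 0))) & (((a | 1) & 1) ^ ((0 | 0) & (1 ^ 0)))) ^ 0)
step 2: xor_false (→) rewrites (1 ^ 0) into 1, now ((((a ^ 0) | (a ^ (0 ^ 0))) & (((a | 1) & 1) ^ ((0 | 0) & 1))) ^ 0)
step 3: xor_false (→) rewrites (0 ^ 0) into 0, now ((((a ^ 0) | (a ^ 0)) & (((a | 1) & 1) ^ ((0 | 0) & 1))) ^ 0)
step 4: and_comm (→) rewrites (((a ^ 0) | (a ^ 0)) & (((a | 1) & 1) ^ ((0 | 0) & 1))) into ((((a | 1) & 1) ^ ((0 | 0) & 1)) & ((a ^ 0) | (a ^ 0))), now (((((a | 1) & 1) ^ ((0 | 0) & 1)) & ((a ^ 0) | (a ^ 0))) ^ 0)
step 5: and_true (→) rewrites ((0 | 0) & 1) into (0 | 0), now (((((a | 1) & 1) ^ (0 | 0)) & ((a ^ 0) | (a ^ 0))) ^ 0)
step 6: or_true (→) rewrites (a | 1) into 1, now ((((1 & 1) ^ (0 | 0)) & ((a ^ 0) | (a ^ 0))) ^ 0)
step 7: xor_false (→) rewrites ((((1 & 1) ^ (0 | 0)) & ((a ^ 0) | (a ^ 0))) ^ 0) into (((1 & 1) ^ (0 | 0)) & ((a ^ 0) | (a ^ 0)))
step 8: or_idem (→) rewrites (0 | 0) into 0, now (((1 & 1) ^ 0) & ((a ^ 0) | (a ^ 0)))
step 9: or_idem (→) rewrites ((a ^ 0) | (a ^ 0)) into (a ^ 0), now (((1 & 1) ^ 0) & (a ^ 0))
step 10: xor_false (→) rewrites ((1 & 1) ^ 0) into (1 & 1), now ((1 & 1) & (a ^ 0))
step 11: xor_false (→) rewrites (a ^ 0) into a, now ((1 & 1) & a)
step 12: xor_false (←) rewrites (1 & 1) into ((1 & 1) ^ 0), now (((1 & 1) ^ 0) & a)
step 13: or_idem (←) rewrites 1 into (1 | 1), now (((1 & (1 | 1)) ^ 0) & a)
step 14: xor_false (←) rewrites (1 & (1 | 1)) into ((1 & (1 | 1)) ^ 0), which is E2

YES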